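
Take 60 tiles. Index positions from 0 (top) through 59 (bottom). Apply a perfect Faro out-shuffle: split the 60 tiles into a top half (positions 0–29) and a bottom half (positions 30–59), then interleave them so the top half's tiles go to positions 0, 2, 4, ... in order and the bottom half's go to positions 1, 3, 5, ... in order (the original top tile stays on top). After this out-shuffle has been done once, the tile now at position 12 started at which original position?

Work backwards from position 12, undoing one out-shuffle at a time:
12 ← 6
So the tile now at position 12 started at position 6.

6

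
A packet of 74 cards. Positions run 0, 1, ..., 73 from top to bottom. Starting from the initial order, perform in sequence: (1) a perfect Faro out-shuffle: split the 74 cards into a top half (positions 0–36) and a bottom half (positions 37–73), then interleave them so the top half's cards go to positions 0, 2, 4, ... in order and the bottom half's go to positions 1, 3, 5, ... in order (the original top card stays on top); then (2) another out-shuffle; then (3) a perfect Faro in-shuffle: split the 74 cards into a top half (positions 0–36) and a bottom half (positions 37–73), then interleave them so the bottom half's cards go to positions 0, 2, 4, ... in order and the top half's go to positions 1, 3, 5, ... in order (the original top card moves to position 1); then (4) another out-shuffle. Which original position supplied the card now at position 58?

Undo the operations in reverse order, starting from position 58:
  undo op 4 (out-shuffle, from top half): 58 ← 29
  undo op 3 (in-shuffle, from top half): 29 ← 14
  undo op 2 (out-shuffle, from top half): 14 ← 7
  undo op 1 (out-shuffle, from bottom half): 7 ← 40
So the card at position 58 came from original position 40.

40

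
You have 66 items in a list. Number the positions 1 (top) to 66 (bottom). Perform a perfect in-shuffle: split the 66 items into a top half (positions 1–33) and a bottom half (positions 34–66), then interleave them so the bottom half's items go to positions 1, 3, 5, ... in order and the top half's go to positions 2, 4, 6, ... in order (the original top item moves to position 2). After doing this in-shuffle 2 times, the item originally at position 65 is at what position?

59

Track the item's position through each in-shuffle:
65 → 63 → 59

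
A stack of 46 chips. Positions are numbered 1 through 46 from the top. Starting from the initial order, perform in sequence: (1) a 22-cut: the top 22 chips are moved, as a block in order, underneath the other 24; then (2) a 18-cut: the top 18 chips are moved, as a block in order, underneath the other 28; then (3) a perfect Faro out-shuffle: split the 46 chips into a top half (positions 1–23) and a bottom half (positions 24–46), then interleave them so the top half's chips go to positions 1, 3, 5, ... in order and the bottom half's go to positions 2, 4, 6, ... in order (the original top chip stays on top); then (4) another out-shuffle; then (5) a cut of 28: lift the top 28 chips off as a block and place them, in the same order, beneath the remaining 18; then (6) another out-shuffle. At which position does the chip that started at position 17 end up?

Track the chip from position 17 forward through each operation:
  after op 1 (cut 22): 17 → 41
  after op 2 (cut 18): 41 → 23
  after op 3 (out-shuffle): 23 → 45
  after op 4 (out-shuffle): 45 → 44
  after op 5 (cut 28): 44 → 16
  after op 6 (out-shuffle): 16 → 31

31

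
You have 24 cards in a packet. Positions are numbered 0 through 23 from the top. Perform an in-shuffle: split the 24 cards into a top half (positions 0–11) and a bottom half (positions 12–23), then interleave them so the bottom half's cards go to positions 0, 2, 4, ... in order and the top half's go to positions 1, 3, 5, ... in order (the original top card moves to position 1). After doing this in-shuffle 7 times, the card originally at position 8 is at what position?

1

Track the card's position through each in-shuffle:
8 → 17 → 10 → 21 → 18 → 12 → 0 → 1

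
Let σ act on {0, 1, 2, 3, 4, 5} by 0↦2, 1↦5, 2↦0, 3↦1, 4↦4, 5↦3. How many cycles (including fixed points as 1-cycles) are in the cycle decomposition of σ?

Cycle decomposition: (0 2) (1 5 3) (4).
3 cycles.

3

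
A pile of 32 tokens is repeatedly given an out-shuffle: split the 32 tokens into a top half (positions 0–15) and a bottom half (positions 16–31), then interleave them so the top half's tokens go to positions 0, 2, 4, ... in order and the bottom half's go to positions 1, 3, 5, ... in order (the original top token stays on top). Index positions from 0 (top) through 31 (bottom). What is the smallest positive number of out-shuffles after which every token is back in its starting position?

The out-shuffle permutes the 32 positions with cycle lengths [1, 1, 5, 5, 5, 5, 5, 5].
Every token is home exactly when every cycle has completed a whole number of laps, i.e. after lcm(1, 5) = 5 out-shuffles.

5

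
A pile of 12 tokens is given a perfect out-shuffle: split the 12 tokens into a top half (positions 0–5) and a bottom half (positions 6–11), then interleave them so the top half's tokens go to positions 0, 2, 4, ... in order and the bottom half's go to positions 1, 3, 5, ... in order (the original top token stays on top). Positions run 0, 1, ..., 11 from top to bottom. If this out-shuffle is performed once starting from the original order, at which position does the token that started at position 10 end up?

Track the token's position through each out-shuffle:
10 → 9

9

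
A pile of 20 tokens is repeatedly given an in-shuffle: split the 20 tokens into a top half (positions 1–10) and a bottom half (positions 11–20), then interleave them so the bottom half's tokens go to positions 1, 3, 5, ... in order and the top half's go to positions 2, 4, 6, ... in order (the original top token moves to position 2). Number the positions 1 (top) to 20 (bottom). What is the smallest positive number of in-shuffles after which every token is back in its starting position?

The in-shuffle permutes the 20 positions with cycle lengths [2, 3, 3, 6, 6].
Every token is home exactly when every cycle has completed a whole number of laps, i.e. after lcm(2, 3, 6) = 6 in-shuffles.

6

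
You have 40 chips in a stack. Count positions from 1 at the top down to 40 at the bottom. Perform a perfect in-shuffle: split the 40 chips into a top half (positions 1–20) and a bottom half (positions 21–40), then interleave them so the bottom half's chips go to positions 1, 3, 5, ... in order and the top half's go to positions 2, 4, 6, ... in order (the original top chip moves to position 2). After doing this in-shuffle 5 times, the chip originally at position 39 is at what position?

Track the chip's position through each in-shuffle:
39 → 37 → 33 → 25 → 9 → 18

18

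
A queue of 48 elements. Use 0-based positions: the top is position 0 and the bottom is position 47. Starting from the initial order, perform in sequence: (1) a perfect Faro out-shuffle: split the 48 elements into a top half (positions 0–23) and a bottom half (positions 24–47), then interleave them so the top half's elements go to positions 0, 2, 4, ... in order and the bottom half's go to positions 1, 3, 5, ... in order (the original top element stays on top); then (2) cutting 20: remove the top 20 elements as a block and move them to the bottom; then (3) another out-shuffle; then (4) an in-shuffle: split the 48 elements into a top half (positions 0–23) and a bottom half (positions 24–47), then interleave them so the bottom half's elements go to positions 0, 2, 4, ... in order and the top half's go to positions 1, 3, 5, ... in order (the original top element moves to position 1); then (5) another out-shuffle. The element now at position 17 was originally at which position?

Undo the operations in reverse order, starting from position 17:
  undo op 5 (out-shuffle, from bottom half): 17 ← 32
  undo op 4 (in-shuffle, from bottom half): 32 ← 40
  undo op 3 (out-shuffle, from top half): 40 ← 20
  undo op 2 (cut 20): 20 ← 40
  undo op 1 (out-shuffle, from top half): 40 ← 20
So the element at position 17 came from original position 20.

20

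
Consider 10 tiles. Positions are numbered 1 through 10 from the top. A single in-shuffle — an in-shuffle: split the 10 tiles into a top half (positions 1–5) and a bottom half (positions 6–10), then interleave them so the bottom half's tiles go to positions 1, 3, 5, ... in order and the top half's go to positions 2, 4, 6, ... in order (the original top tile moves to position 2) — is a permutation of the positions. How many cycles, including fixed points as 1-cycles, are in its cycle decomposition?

Trace each unvisited position around until it returns:
(1 2 4 8 5 10 9 7 3 6)
1 cycle in total.

1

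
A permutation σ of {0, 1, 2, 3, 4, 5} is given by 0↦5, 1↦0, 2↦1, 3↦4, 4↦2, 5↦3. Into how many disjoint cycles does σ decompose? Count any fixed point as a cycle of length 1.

1

Cycle decomposition: (0 5 3 4 2 1).
1 cycle.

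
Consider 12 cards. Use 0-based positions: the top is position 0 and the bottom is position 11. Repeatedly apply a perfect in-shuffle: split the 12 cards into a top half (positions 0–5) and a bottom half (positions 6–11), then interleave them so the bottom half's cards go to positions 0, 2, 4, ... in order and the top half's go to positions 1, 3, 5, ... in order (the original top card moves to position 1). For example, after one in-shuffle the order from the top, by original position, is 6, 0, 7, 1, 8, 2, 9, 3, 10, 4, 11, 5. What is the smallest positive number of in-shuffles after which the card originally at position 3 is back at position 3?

12

Follow position 3 under repeated in-shuffles:
3 → 7 → 2 → 5 → 11 → 10 → 8 → 4 → 9 → 6 → 0 → 1 → 3
It first returns after 12 in-shuffles.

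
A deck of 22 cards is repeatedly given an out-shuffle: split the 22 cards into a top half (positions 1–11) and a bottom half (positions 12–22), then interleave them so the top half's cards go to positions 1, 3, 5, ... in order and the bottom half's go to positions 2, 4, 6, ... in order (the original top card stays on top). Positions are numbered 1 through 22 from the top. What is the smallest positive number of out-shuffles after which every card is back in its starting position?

6

The out-shuffle permutes the 22 positions with cycle lengths [1, 1, 2, 3, 3, 6, 6].
Every card is home exactly when every cycle has completed a whole number of laps, i.e. after lcm(1, 2, 3, 6) = 6 out-shuffles.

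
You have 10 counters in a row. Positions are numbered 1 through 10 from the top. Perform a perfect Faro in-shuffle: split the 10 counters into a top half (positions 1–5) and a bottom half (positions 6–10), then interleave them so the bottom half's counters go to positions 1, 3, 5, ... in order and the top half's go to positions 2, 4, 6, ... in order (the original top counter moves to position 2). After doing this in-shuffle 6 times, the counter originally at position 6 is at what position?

Track the counter's position through each in-shuffle:
6 → 1 → 2 → 4 → 8 → 5 → 10

10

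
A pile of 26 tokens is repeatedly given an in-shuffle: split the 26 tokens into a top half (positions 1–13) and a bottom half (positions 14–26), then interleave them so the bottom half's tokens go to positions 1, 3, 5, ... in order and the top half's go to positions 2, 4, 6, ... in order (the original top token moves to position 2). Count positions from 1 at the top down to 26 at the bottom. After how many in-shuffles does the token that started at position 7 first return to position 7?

Follow position 7 under repeated in-shuffles:
7 → 14 → 1 → 2 → 4 → 8 → 16 → 5 → 10 → 20 → 13 → 26 → 25 → 23 → 19 → 11 → 22 → 17 → 7
It first returns after 18 in-shuffles.

18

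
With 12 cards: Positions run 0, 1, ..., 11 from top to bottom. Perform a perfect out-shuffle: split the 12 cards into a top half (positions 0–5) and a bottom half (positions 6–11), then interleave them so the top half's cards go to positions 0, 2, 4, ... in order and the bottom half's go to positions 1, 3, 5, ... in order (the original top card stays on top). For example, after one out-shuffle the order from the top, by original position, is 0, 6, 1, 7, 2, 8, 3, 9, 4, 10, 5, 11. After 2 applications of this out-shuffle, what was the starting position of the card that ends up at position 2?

6

Work backwards from position 2, undoing one out-shuffle at a time:
2 ← 1 ← 6
So the card now at position 2 started at position 6.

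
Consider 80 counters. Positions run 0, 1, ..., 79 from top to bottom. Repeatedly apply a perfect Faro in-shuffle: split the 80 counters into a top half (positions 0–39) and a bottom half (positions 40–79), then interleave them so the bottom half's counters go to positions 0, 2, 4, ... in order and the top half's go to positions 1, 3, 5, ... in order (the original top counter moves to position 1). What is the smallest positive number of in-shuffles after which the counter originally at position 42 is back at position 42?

Follow position 42 under repeated in-shuffles:
42 → 4 → 9 → 19 → 39 → 79 → 78 → 76 → ... → 42 (length 54)
It first returns after 54 in-shuffles.

54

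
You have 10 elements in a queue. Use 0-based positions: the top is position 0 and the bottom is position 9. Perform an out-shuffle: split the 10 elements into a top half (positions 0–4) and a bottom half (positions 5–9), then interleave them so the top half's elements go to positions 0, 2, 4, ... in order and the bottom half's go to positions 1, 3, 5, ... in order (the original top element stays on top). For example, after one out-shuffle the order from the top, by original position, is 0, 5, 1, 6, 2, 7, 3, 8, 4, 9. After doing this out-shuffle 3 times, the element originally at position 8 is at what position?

Track the element's position through each out-shuffle:
8 → 7 → 5 → 1

1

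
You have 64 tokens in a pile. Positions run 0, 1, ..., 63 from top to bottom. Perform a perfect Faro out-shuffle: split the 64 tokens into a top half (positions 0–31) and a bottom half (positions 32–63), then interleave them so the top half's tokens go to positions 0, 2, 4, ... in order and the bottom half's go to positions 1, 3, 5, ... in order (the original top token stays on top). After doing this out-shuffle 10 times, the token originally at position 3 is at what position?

48

Track the token's position through each out-shuffle:
3 → 6 → 12 → 24 → 48 → 33 → 3 → 6 → 12 → 24 → 48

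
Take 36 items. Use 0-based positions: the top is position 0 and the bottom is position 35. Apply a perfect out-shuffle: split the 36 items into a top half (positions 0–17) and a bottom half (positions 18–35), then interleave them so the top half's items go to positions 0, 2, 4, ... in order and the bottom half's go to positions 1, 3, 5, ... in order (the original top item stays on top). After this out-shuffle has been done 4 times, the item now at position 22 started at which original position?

32

Work backwards from position 22, undoing one out-shuffle at a time:
22 ← 11 ← 23 ← 29 ← 32
So the item now at position 22 started at position 32.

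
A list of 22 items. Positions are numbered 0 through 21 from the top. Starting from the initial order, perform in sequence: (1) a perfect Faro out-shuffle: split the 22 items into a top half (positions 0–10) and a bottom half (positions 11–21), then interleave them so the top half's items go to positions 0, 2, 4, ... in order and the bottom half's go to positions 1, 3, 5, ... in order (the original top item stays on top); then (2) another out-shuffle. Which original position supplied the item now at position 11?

Undo the operations in reverse order, starting from position 11:
  undo op 2 (out-shuffle, from bottom half): 11 ← 16
  undo op 1 (out-shuffle, from top half): 16 ← 8
So the item at position 11 came from original position 8.

8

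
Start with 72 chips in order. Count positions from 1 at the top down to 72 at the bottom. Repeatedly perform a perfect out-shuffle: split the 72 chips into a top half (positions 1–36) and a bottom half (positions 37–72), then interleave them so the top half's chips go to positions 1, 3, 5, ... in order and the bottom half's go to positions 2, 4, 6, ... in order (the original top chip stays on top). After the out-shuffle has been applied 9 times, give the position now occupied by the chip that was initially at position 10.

Track the chip's position through each out-shuffle:
10 → 19 → 37 → 2 → 3 → 5 → 9 → 17 → 33 → 65

65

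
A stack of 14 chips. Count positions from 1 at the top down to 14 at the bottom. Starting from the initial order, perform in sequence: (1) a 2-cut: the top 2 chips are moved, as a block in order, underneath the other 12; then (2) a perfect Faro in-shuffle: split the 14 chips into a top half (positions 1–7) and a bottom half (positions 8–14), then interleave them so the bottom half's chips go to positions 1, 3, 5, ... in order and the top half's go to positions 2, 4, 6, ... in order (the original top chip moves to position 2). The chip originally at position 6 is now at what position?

Track the chip from position 6 forward through each operation:
  after op 1 (cut 2): 6 → 4
  after op 2 (in-shuffle): 4 → 8

8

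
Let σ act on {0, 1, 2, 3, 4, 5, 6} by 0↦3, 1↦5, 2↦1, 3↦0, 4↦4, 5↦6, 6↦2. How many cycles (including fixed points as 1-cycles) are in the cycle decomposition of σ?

Cycle decomposition: (0 3) (1 5 6 2) (4).
3 cycles.

3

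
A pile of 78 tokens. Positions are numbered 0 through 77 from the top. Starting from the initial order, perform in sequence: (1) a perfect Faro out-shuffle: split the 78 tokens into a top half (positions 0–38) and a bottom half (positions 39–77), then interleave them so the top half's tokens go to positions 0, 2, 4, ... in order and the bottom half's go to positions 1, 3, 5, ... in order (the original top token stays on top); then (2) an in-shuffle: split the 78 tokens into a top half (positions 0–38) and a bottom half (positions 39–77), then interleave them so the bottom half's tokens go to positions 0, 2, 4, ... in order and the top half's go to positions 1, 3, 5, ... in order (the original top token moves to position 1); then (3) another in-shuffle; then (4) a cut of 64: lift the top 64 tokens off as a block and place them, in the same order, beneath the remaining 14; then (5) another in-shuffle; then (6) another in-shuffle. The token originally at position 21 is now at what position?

Track the token from position 21 forward through each operation:
  after op 1 (out-shuffle): 21 → 42
  after op 2 (in-shuffle): 42 → 6
  after op 3 (in-shuffle): 6 → 13
  after op 4 (cut 64): 13 → 27
  after op 5 (in-shuffle): 27 → 55
  after op 6 (in-shuffle): 55 → 32

32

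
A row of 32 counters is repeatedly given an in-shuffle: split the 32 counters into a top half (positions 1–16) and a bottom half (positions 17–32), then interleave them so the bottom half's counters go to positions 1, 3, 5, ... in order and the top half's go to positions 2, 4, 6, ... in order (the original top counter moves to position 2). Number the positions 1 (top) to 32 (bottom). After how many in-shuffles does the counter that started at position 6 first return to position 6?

10

Follow position 6 under repeated in-shuffles:
6 → 12 → 24 → 15 → 30 → 27 → 21 → 9 → 18 → 3 → 6
It first returns after 10 in-shuffles.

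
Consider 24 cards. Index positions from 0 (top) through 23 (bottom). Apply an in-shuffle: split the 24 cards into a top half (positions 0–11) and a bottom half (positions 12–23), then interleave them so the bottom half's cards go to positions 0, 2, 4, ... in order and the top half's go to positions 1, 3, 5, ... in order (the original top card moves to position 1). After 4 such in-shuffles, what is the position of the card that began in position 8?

18

Track the card's position through each in-shuffle:
8 → 17 → 10 → 21 → 18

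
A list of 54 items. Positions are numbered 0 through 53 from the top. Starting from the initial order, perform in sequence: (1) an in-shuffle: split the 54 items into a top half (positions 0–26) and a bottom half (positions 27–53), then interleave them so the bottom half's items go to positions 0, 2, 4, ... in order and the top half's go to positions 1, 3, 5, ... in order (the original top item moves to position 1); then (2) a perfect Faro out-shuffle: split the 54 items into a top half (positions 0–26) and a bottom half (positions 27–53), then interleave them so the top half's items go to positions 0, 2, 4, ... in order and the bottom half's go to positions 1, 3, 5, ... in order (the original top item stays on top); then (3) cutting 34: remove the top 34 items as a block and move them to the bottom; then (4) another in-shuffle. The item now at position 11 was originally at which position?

Undo the operations in reverse order, starting from position 11:
  undo op 4 (in-shuffle, from top half): 11 ← 5
  undo op 3 (cut 34): 5 ← 39
  undo op 2 (out-shuffle, from bottom half): 39 ← 46
  undo op 1 (in-shuffle, from bottom half): 46 ← 50
So the item at position 11 came from original position 50.

50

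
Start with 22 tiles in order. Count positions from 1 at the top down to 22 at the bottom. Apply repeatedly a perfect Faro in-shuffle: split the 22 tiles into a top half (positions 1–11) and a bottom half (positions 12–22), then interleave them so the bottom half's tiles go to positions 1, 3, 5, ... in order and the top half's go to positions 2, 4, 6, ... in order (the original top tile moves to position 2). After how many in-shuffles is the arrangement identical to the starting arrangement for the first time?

The in-shuffle permutes the 22 positions with cycle lengths [11, 11].
Every tile is home exactly when every cycle has completed a whole number of laps, i.e. after lcm(11) = 11 in-shuffles.

11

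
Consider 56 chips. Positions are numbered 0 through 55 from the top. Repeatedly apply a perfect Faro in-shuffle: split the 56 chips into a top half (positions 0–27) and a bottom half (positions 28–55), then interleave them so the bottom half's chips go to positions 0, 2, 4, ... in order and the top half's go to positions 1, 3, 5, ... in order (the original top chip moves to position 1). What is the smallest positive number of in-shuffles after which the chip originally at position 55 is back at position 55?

Follow position 55 under repeated in-shuffles:
55 → 54 → 52 → 48 → 40 → 24 → 49 → 42 → 28 → 0 → 1 → 3 → 7 → 15 → 31 → 6 → 13 → 27 → 55
It first returns after 18 in-shuffles.

18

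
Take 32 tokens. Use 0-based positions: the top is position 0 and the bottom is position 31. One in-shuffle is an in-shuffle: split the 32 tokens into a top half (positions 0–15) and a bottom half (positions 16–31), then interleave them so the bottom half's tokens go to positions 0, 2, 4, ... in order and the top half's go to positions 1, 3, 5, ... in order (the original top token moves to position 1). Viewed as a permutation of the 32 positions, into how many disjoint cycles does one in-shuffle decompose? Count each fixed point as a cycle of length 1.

Trace each unvisited position around until it returns:
(0 1 3 7 15 31 30 28 24 16) (2 5 11 23 14 29 26 20 8 17) (4 9 19 6 13 27 22 12 25 18) (10 21)
4 cycles in total.

4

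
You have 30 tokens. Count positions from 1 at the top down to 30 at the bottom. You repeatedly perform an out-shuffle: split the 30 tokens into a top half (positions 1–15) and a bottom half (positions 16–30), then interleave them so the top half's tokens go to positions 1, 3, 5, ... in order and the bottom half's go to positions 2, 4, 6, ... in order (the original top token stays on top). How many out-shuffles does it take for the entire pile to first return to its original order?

28

The out-shuffle permutes the 30 positions with cycle lengths [1, 1, 28].
Every token is home exactly when every cycle has completed a whole number of laps, i.e. after lcm(1, 28) = 28 out-shuffles.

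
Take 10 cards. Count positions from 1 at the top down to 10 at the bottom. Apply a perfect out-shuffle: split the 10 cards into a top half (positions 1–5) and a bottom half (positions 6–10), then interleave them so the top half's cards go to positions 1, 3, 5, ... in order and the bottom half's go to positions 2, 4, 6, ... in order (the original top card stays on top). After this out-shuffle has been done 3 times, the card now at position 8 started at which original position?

3

Work backwards from position 8, undoing one out-shuffle at a time:
8 ← 9 ← 5 ← 3
So the card now at position 8 started at position 3.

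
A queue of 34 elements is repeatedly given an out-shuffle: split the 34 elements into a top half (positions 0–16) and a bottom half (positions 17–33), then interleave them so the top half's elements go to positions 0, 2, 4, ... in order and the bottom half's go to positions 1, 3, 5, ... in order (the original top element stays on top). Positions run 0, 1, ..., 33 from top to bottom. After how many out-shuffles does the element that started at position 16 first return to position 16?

Follow position 16 under repeated out-shuffles:
16 → 32 → 31 → 29 → 25 → 17 → 1 → 2 → 4 → 8 → 16
It first returns after 10 out-shuffles.

10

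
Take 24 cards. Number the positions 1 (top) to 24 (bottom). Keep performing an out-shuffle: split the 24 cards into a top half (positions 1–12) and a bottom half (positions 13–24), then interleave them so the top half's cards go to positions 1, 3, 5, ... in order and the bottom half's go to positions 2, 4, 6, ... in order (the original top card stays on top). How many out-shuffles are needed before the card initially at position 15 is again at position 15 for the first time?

Follow position 15 under repeated out-shuffles:
15 → 6 → 11 → 21 → 18 → 12 → 23 → 22 → 20 → 16 → 8 → 15
It first returns after 11 out-shuffles.

11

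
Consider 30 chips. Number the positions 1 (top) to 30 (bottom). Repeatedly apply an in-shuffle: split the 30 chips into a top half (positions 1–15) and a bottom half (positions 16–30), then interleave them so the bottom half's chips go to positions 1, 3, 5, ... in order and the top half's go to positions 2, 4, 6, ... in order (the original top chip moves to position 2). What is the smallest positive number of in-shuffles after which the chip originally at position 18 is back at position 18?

Follow position 18 under repeated in-shuffles:
18 → 5 → 10 → 20 → 9 → 18
It first returns after 5 in-shuffles.

5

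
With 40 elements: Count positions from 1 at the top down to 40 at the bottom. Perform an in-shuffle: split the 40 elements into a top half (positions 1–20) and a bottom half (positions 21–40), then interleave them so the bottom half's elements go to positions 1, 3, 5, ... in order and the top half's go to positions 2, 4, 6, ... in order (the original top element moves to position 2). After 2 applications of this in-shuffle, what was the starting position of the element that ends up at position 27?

17

Work backwards from position 27, undoing one in-shuffle at a time:
27 ← 34 ← 17
So the element now at position 27 started at position 17.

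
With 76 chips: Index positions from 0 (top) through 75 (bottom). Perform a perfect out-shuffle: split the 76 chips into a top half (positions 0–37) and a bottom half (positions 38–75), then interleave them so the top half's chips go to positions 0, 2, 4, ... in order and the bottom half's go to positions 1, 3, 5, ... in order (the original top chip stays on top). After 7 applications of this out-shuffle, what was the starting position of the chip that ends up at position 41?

22

Work backwards from position 41, undoing one out-shuffle at a time:
41 ← 58 ← 29 ← 52 ← 26 ← 13 ← 44 ← 22
So the chip now at position 41 started at position 22.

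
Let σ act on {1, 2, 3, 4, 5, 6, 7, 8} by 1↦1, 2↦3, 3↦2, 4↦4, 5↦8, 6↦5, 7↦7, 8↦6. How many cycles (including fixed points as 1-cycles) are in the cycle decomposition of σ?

5

Cycle decomposition: (1) (2 3) (4) (5 8 6) (7).
5 cycles.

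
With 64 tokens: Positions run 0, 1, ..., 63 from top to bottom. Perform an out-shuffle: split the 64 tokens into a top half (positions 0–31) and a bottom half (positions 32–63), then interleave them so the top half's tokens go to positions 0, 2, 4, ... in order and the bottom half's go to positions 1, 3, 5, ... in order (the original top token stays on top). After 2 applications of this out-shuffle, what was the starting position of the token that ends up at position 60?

Work backwards from position 60, undoing one out-shuffle at a time:
60 ← 30 ← 15
So the token now at position 60 started at position 15.

15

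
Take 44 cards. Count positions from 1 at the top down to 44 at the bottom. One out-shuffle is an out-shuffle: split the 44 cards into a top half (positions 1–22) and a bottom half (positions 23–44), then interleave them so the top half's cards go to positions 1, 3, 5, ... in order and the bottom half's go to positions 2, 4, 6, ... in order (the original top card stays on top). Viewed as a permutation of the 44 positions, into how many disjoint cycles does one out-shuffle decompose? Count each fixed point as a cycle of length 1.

Trace each unvisited position around until it returns:
(1) (2 3 5 9 17 33 ... len 14) (4 7 13 25 6 11 ... len 14) (8 15 29 14 27 10 ... len 14) (44)
5 cycles in total.

5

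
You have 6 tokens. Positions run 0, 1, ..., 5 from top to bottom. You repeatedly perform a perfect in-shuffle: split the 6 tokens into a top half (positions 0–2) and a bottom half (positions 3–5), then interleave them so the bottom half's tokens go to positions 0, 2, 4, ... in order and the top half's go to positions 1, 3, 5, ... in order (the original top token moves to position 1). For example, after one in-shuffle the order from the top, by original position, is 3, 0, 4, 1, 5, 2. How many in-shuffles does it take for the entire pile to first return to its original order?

The in-shuffle permutes the 6 positions with cycle lengths [3, 3].
Every token is home exactly when every cycle has completed a whole number of laps, i.e. after lcm(3) = 3 in-shuffles.

3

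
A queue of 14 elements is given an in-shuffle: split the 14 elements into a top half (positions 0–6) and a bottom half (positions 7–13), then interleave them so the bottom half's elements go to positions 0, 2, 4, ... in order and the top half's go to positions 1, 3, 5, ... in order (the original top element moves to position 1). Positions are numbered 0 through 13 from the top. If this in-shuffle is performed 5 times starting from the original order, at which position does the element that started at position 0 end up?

Track the element's position through each in-shuffle:
0 → 1 → 3 → 7 → 0 → 1

1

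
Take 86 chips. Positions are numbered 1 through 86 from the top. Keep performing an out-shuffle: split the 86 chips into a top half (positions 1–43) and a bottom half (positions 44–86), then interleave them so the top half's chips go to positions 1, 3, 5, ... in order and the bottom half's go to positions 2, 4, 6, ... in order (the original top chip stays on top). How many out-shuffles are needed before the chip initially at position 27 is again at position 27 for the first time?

8

Follow position 27 under repeated out-shuffles:
27 → 53 → 20 → 39 → 77 → 68 → 50 → 14 → 27
It first returns after 8 out-shuffles.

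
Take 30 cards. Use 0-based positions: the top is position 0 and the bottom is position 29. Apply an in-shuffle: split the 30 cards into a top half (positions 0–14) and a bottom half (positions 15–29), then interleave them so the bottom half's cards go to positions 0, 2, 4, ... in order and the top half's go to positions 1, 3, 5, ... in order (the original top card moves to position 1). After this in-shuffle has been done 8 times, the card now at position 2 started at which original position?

Work backwards from position 2, undoing one in-shuffle at a time:
2 ← 16 ← 23 ← 11 ← 5 ← 2 ← 16 ← 23 ← 11
So the card now at position 2 started at position 11.

11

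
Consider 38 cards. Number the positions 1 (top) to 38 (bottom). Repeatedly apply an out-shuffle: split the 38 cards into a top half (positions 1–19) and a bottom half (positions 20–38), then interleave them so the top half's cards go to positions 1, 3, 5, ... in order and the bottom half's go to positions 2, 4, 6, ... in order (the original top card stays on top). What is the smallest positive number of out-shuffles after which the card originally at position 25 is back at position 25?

Follow position 25 under repeated out-shuffles:
25 → 12 → 23 → 8 → 15 → 29 → 20 → 2 → ... → 25 (length 36)
It first returns after 36 out-shuffles.

36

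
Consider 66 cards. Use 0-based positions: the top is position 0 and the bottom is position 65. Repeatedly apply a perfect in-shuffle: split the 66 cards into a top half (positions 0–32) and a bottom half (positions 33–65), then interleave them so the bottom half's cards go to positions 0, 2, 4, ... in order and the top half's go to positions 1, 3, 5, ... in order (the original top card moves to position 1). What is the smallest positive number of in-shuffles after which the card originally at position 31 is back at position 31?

66

Follow position 31 under repeated in-shuffles:
31 → 63 → 60 → 54 → 42 → 18 → 37 → 8 → ... → 31 (length 66)
It first returns after 66 in-shuffles.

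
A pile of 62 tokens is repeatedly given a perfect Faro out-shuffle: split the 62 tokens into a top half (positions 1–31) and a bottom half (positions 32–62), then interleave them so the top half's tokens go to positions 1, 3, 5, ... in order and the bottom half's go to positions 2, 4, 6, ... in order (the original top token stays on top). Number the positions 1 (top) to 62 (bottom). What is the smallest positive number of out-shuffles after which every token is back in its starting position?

The out-shuffle permutes the 62 positions with cycle lengths [1, 1, 60].
Every token is home exactly when every cycle has completed a whole number of laps, i.e. after lcm(1, 60) = 60 out-shuffles.

60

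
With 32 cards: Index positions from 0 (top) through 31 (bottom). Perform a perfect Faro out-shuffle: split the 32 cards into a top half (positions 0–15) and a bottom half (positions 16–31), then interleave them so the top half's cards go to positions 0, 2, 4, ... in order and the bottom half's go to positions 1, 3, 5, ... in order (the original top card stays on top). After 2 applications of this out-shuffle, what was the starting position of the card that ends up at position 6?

17

Work backwards from position 6, undoing one out-shuffle at a time:
6 ← 3 ← 17
So the card now at position 6 started at position 17.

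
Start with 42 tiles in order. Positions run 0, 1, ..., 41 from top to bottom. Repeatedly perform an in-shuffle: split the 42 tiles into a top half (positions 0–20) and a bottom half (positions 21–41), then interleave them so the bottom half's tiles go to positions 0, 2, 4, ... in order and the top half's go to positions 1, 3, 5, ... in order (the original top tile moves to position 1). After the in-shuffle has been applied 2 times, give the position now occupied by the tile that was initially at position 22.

5

Track the tile's position through each in-shuffle:
22 → 2 → 5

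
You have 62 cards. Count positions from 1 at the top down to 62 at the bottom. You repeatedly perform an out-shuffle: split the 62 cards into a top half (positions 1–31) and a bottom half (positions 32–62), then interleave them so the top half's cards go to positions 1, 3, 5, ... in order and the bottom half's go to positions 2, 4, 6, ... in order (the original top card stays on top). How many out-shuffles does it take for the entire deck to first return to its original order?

The out-shuffle permutes the 62 positions with cycle lengths [1, 1, 60].
Every card is home exactly when every cycle has completed a whole number of laps, i.e. after lcm(1, 60) = 60 out-shuffles.

60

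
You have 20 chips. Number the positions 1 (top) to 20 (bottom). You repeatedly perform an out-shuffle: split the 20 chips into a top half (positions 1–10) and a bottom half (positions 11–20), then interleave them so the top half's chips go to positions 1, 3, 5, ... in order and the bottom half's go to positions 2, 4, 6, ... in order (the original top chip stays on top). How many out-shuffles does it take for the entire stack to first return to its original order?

18

The out-shuffle permutes the 20 positions with cycle lengths [1, 1, 18].
Every chip is home exactly when every cycle has completed a whole number of laps, i.e. after lcm(1, 18) = 18 out-shuffles.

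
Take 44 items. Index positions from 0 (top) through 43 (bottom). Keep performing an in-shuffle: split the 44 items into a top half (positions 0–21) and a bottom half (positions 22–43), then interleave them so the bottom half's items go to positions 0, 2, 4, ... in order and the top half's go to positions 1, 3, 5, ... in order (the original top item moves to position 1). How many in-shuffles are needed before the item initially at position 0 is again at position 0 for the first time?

Follow position 0 under repeated in-shuffles:
0 → 1 → 3 → 7 → 15 → 31 → 18 → 37 → 30 → 16 → 33 → 22 → 0
It first returns after 12 in-shuffles.

12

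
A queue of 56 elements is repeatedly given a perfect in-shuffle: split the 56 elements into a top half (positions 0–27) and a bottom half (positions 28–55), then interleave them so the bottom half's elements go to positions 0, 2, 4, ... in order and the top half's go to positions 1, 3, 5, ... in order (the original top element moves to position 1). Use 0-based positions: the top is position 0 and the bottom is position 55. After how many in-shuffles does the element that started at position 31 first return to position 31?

Follow position 31 under repeated in-shuffles:
31 → 6 → 13 → 27 → 55 → 54 → 52 → 48 → 40 → 24 → 49 → 42 → 28 → 0 → 1 → 3 → 7 → 15 → 31
It first returns after 18 in-shuffles.

18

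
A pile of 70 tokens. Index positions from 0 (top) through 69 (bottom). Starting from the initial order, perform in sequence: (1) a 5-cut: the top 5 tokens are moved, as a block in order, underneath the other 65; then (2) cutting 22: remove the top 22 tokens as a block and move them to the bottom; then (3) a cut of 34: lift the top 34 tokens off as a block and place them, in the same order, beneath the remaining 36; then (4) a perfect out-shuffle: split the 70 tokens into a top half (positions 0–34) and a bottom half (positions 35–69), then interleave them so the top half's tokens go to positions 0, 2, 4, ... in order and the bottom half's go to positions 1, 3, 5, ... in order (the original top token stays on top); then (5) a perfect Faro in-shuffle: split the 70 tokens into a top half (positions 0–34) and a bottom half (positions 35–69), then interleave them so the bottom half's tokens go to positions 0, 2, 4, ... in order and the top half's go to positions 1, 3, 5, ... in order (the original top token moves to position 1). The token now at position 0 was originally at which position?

43

Undo the operations in reverse order, starting from position 0:
  undo op 5 (in-shuffle, from bottom half): 0 ← 35
  undo op 4 (out-shuffle, from bottom half): 35 ← 52
  undo op 3 (cut 34): 52 ← 16
  undo op 2 (cut 22): 16 ← 38
  undo op 1 (cut 5): 38 ← 43
So the token at position 0 came from original position 43.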